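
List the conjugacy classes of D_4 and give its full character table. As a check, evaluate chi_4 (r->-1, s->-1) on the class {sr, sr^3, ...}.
Conjugacy classes: {e} of size 1, {r^2} of size 1, {r^1, r^3} of size 2, {s, sr^2, ...} of size 2, {sr, sr^3, ...} of size 2.
Character table:
  irrep \ class              {e} (size 1)  {r^2} (size 1)  {r^1, r^3} (size 2)  {s, sr^2, ...} (size 2)  {sr, sr^3, ...} (size 2)
  chi_1 (triv)               1             1               1                    1                        1                       
  chi_2 (sign: r->1, s->-1)  1             1               1                    -1                       -1                      
  chi_3 (r->-1, s->1)        1             1               -1                   1                        -1                      
  chi_4 (r->-1, s->-1)       1             1               -1                   -1                       1                       
  chi_5 (2d, j=1)            2             -2              0                    0                        0                       

Spot check: chi_4 (r->-1, s->-1) on {sr, sr^3, ...} = 1.

Reasoning: D_4 has order 2*4 = 8 with 5 conjugacy classes, hence 5 irreducibles. Sum of squared dims 1 + 1 + 1 + 1 + 4 = 8 = |G|. Linear characters come from the abelianisation; the 2-dimensional irreps have character r^k -> 2*cos(2*pi*j*k/4), reflections -> 0.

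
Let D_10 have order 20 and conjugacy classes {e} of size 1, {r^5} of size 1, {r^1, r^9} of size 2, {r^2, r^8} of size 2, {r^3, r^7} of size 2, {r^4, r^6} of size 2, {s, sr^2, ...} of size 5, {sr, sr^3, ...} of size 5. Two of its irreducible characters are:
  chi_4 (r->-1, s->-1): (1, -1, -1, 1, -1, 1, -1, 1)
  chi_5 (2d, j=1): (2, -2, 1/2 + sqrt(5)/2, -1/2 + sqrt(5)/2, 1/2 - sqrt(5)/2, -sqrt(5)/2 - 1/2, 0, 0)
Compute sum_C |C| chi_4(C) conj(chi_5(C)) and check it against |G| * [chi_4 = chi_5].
Sum = 0; so <chi_4, chi_5> = 0 (distinct irreducibles are orthogonal).

Reasoning: Compute term by term over conjugacy classes (|C| * chi_4(C) * conj(chi_5(C))):
  1*(1)*conj(2) + 1*(-1)*conj(-2) + 2*(-1)*conj(1/2 + sqrt(5)/2) + 2*(1)*conj(-1/2 + sqrt(5)/2) + 2*(-1)*conj(1/2 - sqrt(5)/2) + 2*(1)*conj(-sqrt(5)/2 - 1/2) + 5*(-1)*conj(0) + 5*(1)*conj(0)
  = (2) + (2) + (-sqrt(5) - 1) + (-1 + sqrt(5)) + (-1 + sqrt(5)) + (-sqrt(5) - 1) + (0) + (0)
  = 0.
Dividing by |G| = 20 gives 0/20 = 0, matching the row-orthogonality relation <chi_4, chi_5> = [chi_4 = chi_5].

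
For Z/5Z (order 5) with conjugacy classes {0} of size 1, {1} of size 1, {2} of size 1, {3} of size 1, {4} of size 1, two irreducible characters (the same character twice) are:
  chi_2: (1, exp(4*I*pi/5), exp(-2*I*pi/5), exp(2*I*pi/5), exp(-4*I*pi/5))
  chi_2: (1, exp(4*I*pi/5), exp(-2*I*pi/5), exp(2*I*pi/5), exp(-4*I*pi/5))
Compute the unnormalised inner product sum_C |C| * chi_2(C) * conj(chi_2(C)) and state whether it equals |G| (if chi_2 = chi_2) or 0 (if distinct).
Sum = 5 = |G| = 5; so <chi_2, chi_2> = 1 (norm-1 confirms irreducibility).

Solution. Compute term by term over conjugacy classes (|C| * chi_2(C) * conj(chi_2(C))):
  1*(1)*conj(1) + 1*(exp(4*I*pi/5))*conj(exp(4*I*pi/5)) + 1*(exp(-2*I*pi/5))*conj(exp(-2*I*pi/5)) + 1*(exp(2*I*pi/5))*conj(exp(2*I*pi/5)) + 1*(exp(-4*I*pi/5))*conj(exp(-4*I*pi/5))
  = (1) + (1) + (1) + (1) + (1)
  = 5.
(Exp terms are combined using exp(i*s)*conj(exp(i*t)) = exp(i*(s-t)), and sums of them are collapsed using the identity that for every m > 1 the m distinct m-th roots of unity sum to 0, e.g. 1 + exp(2*I*pi/3) + exp(-2*I*pi/3) = 0.)
Dividing by |G| = 5 gives 5/5 = 1, matching the row-orthogonality relation <chi_2, chi_2> = [chi_2 = chi_2].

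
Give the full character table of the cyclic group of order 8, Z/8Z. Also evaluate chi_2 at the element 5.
Character table of Z/8Z (irreps indexed chi_0,...,chi_7 with chi_k(m) = zeta_8^(k*m), zeta_8 = exp(2*pi*i/8)):
  irrep \ class  {0} (size 1)  {1} (size 1)    {2} (size 1)  {3} (size 1)    {4} (size 1)  {5} (size 1)    {6} (size 1)  {7} (size 1)  
  chi_0          1             1               1             1               1             1               1             1             
  chi_1          1             exp(I*pi/4)     I             exp(3*I*pi/4)   -1            exp(-3*I*pi/4)  -I            exp(-I*pi/4)  
  chi_2          1             I               -1            -I              1             I               -1            -I            
  chi_3          1             exp(3*I*pi/4)   -I            exp(I*pi/4)     -1            exp(-I*pi/4)    I             exp(-3*I*pi/4)
  chi_4          1             -1              1             -1              1             -1              1             -1            
  chi_5          1             exp(-3*I*pi/4)  I             exp(-I*pi/4)    -1            exp(I*pi/4)     -I            exp(3*I*pi/4) 
  chi_6          1             -I              -1            I               1             -I              -1            I             
  chi_7          1             exp(-I*pi/4)    -I            exp(-3*I*pi/4)  -1            exp(3*I*pi/4)   I             exp(I*pi/4)   

Spot check: chi_2(5) = zeta_8^(2*5) = zeta_8^10 = I.

Reasoning: Z/8Z is abelian, so all 8 irreducible complex representations are 1-dimensional. They are given by chi_k(m) = zeta_8^(k*m) for k = 0,...,7. Row orthogonality: sum_m chi_k(m) conj(chi_l(m)) = 8 * [k = l].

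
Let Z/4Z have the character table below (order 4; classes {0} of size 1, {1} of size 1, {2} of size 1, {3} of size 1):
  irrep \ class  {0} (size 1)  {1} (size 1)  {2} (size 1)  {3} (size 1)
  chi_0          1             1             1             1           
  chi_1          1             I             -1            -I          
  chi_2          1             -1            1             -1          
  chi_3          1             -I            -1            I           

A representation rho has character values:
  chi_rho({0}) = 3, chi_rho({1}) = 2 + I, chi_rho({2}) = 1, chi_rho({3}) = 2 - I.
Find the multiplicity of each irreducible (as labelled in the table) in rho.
Multiplicities: chi_0: 2, chi_1: 1, chi_2: 0, chi_3: 0.

Working: Use <chi_rho, chi> = (1/|G|) sum_C |C| * chi_rho(C) * conj(chi(C)) with |G| = 4 for each irreducible chi in the table:
  <chi_rho, chi_0> = (1/4)[1*(3)*conj(1) + 1*(2 + I)*conj(1) + 1*(1)*conj(1) + 1*(2 - I)*conj(1)]
      = (1/4)[(3) + (2 + I) + (1) + (2 - I)] = 8/4 = 2
  <chi_rho, chi_1> = (1/4)[1*(3)*conj(1) + 1*(2 + I)*conj(I) + 1*(1)*conj(-1) + 1*(2 - I)*conj(-I)]
      = (1/4)[(3) + (1 - 2*I) + (-1) + (1 + 2*I)] = 4/4 = 1
  <chi_rho, chi_2> = (1/4)[1*(3)*conj(1) + 1*(2 + I)*conj(-1) + 1*(1)*conj(1) + 1*(2 - I)*conj(-1)]
      = (1/4)[(3) + (-2 - I) + (1) + (-2 + I)] = 0/4 = 0
  <chi_rho, chi_3> = (1/4)[1*(3)*conj(1) + 1*(2 + I)*conj(-I) + 1*(1)*conj(-1) + 1*(2 - I)*conj(I)]
      = (1/4)[(3) + (-1 + 2*I) + (-1) + (-1 - 2*I)] = 0/4 = 0
(Exp terms are combined using exp(i*s)*conj(exp(i*t)) = exp(i*(s-t)), and sums of them are collapsed using the identity that for every m > 1 the m distinct m-th roots of unity sum to 0, e.g. 1 + exp(2*I*pi/3) + exp(-2*I*pi/3) = 0.)
Dimension check: dim(rho) = sum (mult * dim) = 2*1 + 1*1 + 0*1 + 0*1 = 3 = chi_rho(e) = 3.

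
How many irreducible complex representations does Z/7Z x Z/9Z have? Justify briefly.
63

Why: The number of irreducible complex representations of a finite group equals its number of conjugacy classes. Z/7Z x Z/9Z is abelian of order 63, so every element is its own conjugacy class: 63 classes, so Z/7Z x Z/9Z (order 63) has exactly 63 irreducible complex representations.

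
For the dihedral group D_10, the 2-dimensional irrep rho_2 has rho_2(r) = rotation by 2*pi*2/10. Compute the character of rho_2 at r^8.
chi_{rho_2}(r^8) = 2*cos(2*pi*2*8/10) = -sqrt(5)/2 - 1/2

Why: rho_2(r^8) is rotation by angle 2*pi*2*8/10, whose trace is 2*cos(2*pi*2*8/10) = -sqrt(5)/2 - 1/2.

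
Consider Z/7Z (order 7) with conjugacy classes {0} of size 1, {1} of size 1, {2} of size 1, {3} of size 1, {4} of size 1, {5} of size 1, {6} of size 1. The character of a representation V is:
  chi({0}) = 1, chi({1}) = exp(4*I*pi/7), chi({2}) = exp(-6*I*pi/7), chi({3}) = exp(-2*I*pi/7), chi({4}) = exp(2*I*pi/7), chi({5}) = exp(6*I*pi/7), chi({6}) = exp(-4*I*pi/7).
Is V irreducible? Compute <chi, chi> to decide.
Irreducible: <chi, chi> = 1.

Proof sketch: <chi, chi> = (1/|G|) sum_C |C| * |chi(C)|^2 = (1/7)[1*|1|^2 + 1*|exp(4*I*pi/7)|^2 + 1*|exp(-6*I*pi/7)|^2 + 1*|exp(-2*I*pi/7)|^2 + 1*|exp(2*I*pi/7)|^2 + 1*|exp(6*I*pi/7)|^2 + 1*|exp(-4*I*pi/7)|^2]
  = (1/7)[(1) + (1) + (1) + (1) + (1) + (1) + (1)] = 7/7 = 1.
(Exp terms are combined using exp(i*s)*conj(exp(i*t)) = exp(i*(s-t)), and sums of them are collapsed using the identity that for every m > 1 the m distinct m-th roots of unity sum to 0, e.g. 1 + exp(2*I*pi/3) + exp(-2*I*pi/3) = 0.)
A character is irreducible iff <chi, chi> = 1, so this representation is irreducible.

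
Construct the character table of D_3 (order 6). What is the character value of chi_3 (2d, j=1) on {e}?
Conjugacy classes: {e} of size 1, {r^1, r^2} of size 2, {s, sr, ..., sr^2} of size 3.
Character table:
  irrep \ class              {e} (size 1)  {r^1, r^2} (size 2)  {s, sr, ..., sr^2} (size 3)
  chi_1 (triv)               1             1                    1                          
  chi_2 (sign: r->1, s->-1)  1             1                    -1                         
  chi_3 (2d, j=1)            2             -1                   0                          

Spot check: chi_3 (2d, j=1) on {e} = 2.

Reasoning: D_3 has order 2*3 = 6 with 3 conjugacy classes, hence 3 irreducibles. Sum of squared dims 1 + 1 + 4 = 6 = |G|. Linear characters come from the abelianisation; the 2-dimensional irreps have character r^k -> 2*cos(2*pi*j*k/3), reflections -> 0.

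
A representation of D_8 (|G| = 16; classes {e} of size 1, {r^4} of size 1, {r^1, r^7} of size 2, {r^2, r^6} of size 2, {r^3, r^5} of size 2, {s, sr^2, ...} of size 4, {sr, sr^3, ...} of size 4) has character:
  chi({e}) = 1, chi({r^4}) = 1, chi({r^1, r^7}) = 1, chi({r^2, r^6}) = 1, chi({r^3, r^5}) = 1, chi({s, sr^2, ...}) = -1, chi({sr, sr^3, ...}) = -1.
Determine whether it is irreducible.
Irreducible: <chi, chi> = 1.

Why: <chi, chi> = (1/|G|) sum_C |C| * |chi(C)|^2 = (1/16)[1*|1|^2 + 1*|1|^2 + 2*|1|^2 + 2*|1|^2 + 2*|1|^2 + 4*|-1|^2 + 4*|-1|^2]
  = (1/16)[(1) + (1) + (2) + (2) + (2) + (4) + (4)] = 16/16 = 1.
A character is irreducible iff <chi, chi> = 1, so this representation is irreducible.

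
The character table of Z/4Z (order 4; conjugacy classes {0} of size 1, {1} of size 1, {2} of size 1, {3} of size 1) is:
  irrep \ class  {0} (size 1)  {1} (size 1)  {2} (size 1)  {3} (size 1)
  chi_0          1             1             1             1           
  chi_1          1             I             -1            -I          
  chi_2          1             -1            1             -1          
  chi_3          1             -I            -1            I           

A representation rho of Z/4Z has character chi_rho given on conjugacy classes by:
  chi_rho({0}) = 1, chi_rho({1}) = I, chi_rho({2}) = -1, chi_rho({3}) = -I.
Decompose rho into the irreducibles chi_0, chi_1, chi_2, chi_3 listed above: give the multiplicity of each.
Multiplicities: chi_0: 0, chi_1: 1, chi_2: 0, chi_3: 0.

Use <chi_rho, chi> = (1/|G|) sum_C |C| * chi_rho(C) * conj(chi(C)) with |G| = 4 for each irreducible chi in the table:
  <chi_rho, chi_0> = (1/4)[1*(1)*conj(1) + 1*(I)*conj(1) + 1*(-1)*conj(1) + 1*(-I)*conj(1)]
      = (1/4)[(1) + (I) + (-1) + (-I)] = 0/4 = 0
  <chi_rho, chi_1> = (1/4)[1*(1)*conj(1) + 1*(I)*conj(I) + 1*(-1)*conj(-1) + 1*(-I)*conj(-I)]
      = (1/4)[(1) + (1) + (1) + (1)] = 4/4 = 1
  <chi_rho, chi_2> = (1/4)[1*(1)*conj(1) + 1*(I)*conj(-1) + 1*(-1)*conj(1) + 1*(-I)*conj(-1)]
      = (1/4)[(1) + (-I) + (-1) + (I)] = 0/4 = 0
  <chi_rho, chi_3> = (1/4)[1*(1)*conj(1) + 1*(I)*conj(-I) + 1*(-1)*conj(-1) + 1*(-I)*conj(I)]
      = (1/4)[(1) + (-1) + (1) + (-1)] = 0/4 = 0
(Exp terms are combined using exp(i*s)*conj(exp(i*t)) = exp(i*(s-t)), and sums of them are collapsed using the identity that for every m > 1 the m distinct m-th roots of unity sum to 0, e.g. 1 + exp(2*I*pi/3) + exp(-2*I*pi/3) = 0.)
Dimension check: dim(rho) = sum (mult * dim) = 0*1 + 1*1 + 0*1 + 0*1 = 1 = chi_rho(e) = 1.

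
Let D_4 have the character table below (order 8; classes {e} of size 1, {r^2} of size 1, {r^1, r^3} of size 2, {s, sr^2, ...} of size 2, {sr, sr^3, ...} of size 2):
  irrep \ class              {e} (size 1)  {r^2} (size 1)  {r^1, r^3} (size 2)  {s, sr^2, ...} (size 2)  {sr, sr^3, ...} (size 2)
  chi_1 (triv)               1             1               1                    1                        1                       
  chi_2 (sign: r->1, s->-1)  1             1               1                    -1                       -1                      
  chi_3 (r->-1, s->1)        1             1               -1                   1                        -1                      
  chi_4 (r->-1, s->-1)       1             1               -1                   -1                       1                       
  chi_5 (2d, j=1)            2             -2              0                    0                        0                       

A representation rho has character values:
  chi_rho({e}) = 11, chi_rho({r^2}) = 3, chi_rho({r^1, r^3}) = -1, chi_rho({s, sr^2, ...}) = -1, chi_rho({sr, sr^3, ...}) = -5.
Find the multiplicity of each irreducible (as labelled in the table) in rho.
Multiplicities: chi_1: 0, chi_2: 3, chi_3: 3, chi_4: 1, chi_5: 2.

Argument: Use <chi_rho, chi> = (1/|G|) sum_C |C| * chi_rho(C) * conj(chi(C)) with |G| = 8 for each irreducible chi in the table:
  <chi_rho, chi_1> = (1/8)[1*(11)*conj(1) + 1*(3)*conj(1) + 2*(-1)*conj(1) + 2*(-1)*conj(1) + 2*(-5)*conj(1)]
      = (1/8)[(11) + (3) + (-2) + (-2) + (-10)] = 0/8 = 0
  <chi_rho, chi_2> = (1/8)[1*(11)*conj(1) + 1*(3)*conj(1) + 2*(-1)*conj(1) + 2*(-1)*conj(-1) + 2*(-5)*conj(-1)]
      = (1/8)[(11) + (3) + (-2) + (2) + (10)] = 24/8 = 3
  <chi_rho, chi_3> = (1/8)[1*(11)*conj(1) + 1*(3)*conj(1) + 2*(-1)*conj(-1) + 2*(-1)*conj(1) + 2*(-5)*conj(-1)]
      = (1/8)[(11) + (3) + (2) + (-2) + (10)] = 24/8 = 3
  <chi_rho, chi_4> = (1/8)[1*(11)*conj(1) + 1*(3)*conj(1) + 2*(-1)*conj(-1) + 2*(-1)*conj(-1) + 2*(-5)*conj(1)]
      = (1/8)[(11) + (3) + (2) + (2) + (-10)] = 8/8 = 1
  <chi_rho, chi_5> = (1/8)[1*(11)*conj(2) + 1*(3)*conj(-2) + 2*(-1)*conj(0) + 2*(-1)*conj(0) + 2*(-5)*conj(0)]
      = (1/8)[(22) + (-6) + (0) + (0) + (0)] = 16/8 = 2
Dimension check: dim(rho) = sum (mult * dim) = 0*1 + 3*1 + 3*1 + 1*1 + 2*2 = 11 = chi_rho(e) = 11.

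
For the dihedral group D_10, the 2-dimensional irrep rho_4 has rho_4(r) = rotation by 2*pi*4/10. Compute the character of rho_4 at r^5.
chi_{rho_4}(r^5) = 2*cos(2*pi*4*5/10) = 2

Justification: rho_4(r^5) is rotation by angle 2*pi*4*5/10, whose trace is 2*cos(2*pi*4*5/10) = 2.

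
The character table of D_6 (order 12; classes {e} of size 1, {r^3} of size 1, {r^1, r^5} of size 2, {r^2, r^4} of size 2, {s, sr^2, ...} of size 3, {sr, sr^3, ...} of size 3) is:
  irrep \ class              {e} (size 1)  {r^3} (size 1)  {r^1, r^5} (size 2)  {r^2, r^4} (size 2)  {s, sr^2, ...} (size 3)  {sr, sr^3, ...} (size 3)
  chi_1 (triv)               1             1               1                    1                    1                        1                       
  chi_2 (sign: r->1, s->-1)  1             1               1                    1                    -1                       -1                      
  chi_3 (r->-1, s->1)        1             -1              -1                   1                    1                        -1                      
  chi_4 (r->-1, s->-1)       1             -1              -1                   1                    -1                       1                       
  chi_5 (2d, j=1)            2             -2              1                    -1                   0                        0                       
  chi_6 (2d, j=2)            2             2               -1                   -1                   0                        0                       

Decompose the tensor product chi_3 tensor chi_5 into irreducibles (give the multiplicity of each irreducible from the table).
chi_3 tensor chi_5 = chi_6 (all other irreducibles have multiplicity 0).

Argument: The character of a tensor product is the pointwise product (chi_3 * chi_5)(C) = chi_3(C) * chi_5(C):
  {e}: (1)*(2), {r^3}: (-1)*(-2), {r^1, r^5}: (-1)*(1), {r^2, r^4}: (1)*(-1), {s, sr^2, ...}: (1)*(0), {sr, sr^3, ...}: (-1)*(0)
so (chi_3 * chi_5) takes values
  {e} -> 2, {r^3} -> 2, {r^1, r^5} -> -1, {r^2, r^4} -> -1, {s, sr^2, ...} -> 0, {sr, sr^3, ...} -> 0.
Now take the inner product of this character with each irreducible chi from the table, <chi_3*chi_5, chi> = (1/12) sum_C |C| (chi_3*chi_5)(C) conj(chi(C)):
  <chi_3*chi_5, chi_1> = (1/12)[1*(2)*conj(1) + 1*(2)*conj(1) + 2*(-1)*conj(1) + 2*(-1)*conj(1) + 3*(0)*conj(1) + 3*(0)*conj(1)]
      = (1/12)[(2) + (2) + (-2) + (-2) + (0) + (0)] = 0/12 = 0
  <chi_3*chi_5, chi_2> = (1/12)[1*(2)*conj(1) + 1*(2)*conj(1) + 2*(-1)*conj(1) + 2*(-1)*conj(1) + 3*(0)*conj(-1) + 3*(0)*conj(-1)]
      = (1/12)[(2) + (2) + (-2) + (-2) + (0) + (0)] = 0/12 = 0
  <chi_3*chi_5, chi_3> = (1/12)[1*(2)*conj(1) + 1*(2)*conj(-1) + 2*(-1)*conj(-1) + 2*(-1)*conj(1) + 3*(0)*conj(1) + 3*(0)*conj(-1)]
      = (1/12)[(2) + (-2) + (2) + (-2) + (0) + (0)] = 0/12 = 0
  <chi_3*chi_5, chi_4> = (1/12)[1*(2)*conj(1) + 1*(2)*conj(-1) + 2*(-1)*conj(-1) + 2*(-1)*conj(1) + 3*(0)*conj(-1) + 3*(0)*conj(1)]
      = (1/12)[(2) + (-2) + (2) + (-2) + (0) + (0)] = 0/12 = 0
  <chi_3*chi_5, chi_5> = (1/12)[1*(2)*conj(2) + 1*(2)*conj(-2) + 2*(-1)*conj(1) + 2*(-1)*conj(-1) + 3*(0)*conj(0) + 3*(0)*conj(0)]
      = (1/12)[(4) + (-4) + (-2) + (2) + (0) + (0)] = 0/12 = 0
  <chi_3*chi_5, chi_6> = (1/12)[1*(2)*conj(2) + 1*(2)*conj(2) + 2*(-1)*conj(-1) + 2*(-1)*conj(-1) + 3*(0)*conj(0) + 3*(0)*conj(0)]
      = (1/12)[(4) + (4) + (2) + (2) + (0) + (0)] = 12/12 = 1
Hence the multiplicities are chi_6: 1. Dimension check: dim(chi_3)*dim(chi_5) = 1*2 = 2 and sum (mult * dim) = 1*2 = 2.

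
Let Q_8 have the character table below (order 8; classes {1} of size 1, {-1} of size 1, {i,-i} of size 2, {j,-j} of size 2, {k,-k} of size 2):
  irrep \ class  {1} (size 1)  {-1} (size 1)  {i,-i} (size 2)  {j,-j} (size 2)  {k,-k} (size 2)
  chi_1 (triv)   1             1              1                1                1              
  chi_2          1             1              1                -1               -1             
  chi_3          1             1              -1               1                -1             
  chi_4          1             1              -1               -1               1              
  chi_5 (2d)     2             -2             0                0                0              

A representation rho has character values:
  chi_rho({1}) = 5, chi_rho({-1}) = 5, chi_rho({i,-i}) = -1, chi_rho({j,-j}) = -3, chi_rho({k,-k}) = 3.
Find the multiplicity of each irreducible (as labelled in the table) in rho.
Multiplicities: chi_1: 1, chi_2: 1, chi_3: 0, chi_4: 3, chi_5: 0.

Proof sketch: Use <chi_rho, chi> = (1/|G|) sum_C |C| * chi_rho(C) * conj(chi(C)) with |G| = 8 for each irreducible chi in the table:
  <chi_rho, chi_1> = (1/8)[1*(5)*conj(1) + 1*(5)*conj(1) + 2*(-1)*conj(1) + 2*(-3)*conj(1) + 2*(3)*conj(1)]
      = (1/8)[(5) + (5) + (-2) + (-6) + (6)] = 8/8 = 1
  <chi_rho, chi_2> = (1/8)[1*(5)*conj(1) + 1*(5)*conj(1) + 2*(-1)*conj(1) + 2*(-3)*conj(-1) + 2*(3)*conj(-1)]
      = (1/8)[(5) + (5) + (-2) + (6) + (-6)] = 8/8 = 1
  <chi_rho, chi_3> = (1/8)[1*(5)*conj(1) + 1*(5)*conj(1) + 2*(-1)*conj(-1) + 2*(-3)*conj(1) + 2*(3)*conj(-1)]
      = (1/8)[(5) + (5) + (2) + (-6) + (-6)] = 0/8 = 0
  <chi_rho, chi_4> = (1/8)[1*(5)*conj(1) + 1*(5)*conj(1) + 2*(-1)*conj(-1) + 2*(-3)*conj(-1) + 2*(3)*conj(1)]
      = (1/8)[(5) + (5) + (2) + (6) + (6)] = 24/8 = 3
  <chi_rho, chi_5> = (1/8)[1*(5)*conj(2) + 1*(5)*conj(-2) + 2*(-1)*conj(0) + 2*(-3)*conj(0) + 2*(3)*conj(0)]
      = (1/8)[(10) + (-10) + (0) + (0) + (0)] = 0/8 = 0
Dimension check: dim(rho) = sum (mult * dim) = 1*1 + 1*1 + 0*1 + 3*1 + 0*2 = 5 = chi_rho(e) = 5.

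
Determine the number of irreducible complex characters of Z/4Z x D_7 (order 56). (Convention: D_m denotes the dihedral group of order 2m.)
20

Reasoning: The number of irreducible complex representations of a finite group equals its number of conjugacy classes. For a direct product, #classes(G x H) = #classes(G) * #classes(H). Z/4Z has 4 classes (abelian), D_7 has 5 classes, so 4 * 5 = 20, so Z/4Z x D_7 (order 56) has exactly 20 irreducible complex representations.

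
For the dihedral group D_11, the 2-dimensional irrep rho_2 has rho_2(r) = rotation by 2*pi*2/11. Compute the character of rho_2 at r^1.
chi_{rho_2}(r^1) = 2*cos(2*pi*2*1/11) = 2*cos(4*pi/11)

Reasoning: rho_2(r^1) is rotation by angle 2*pi*2*1/11, whose trace is 2*cos(2*pi*2*1/11) = 2*cos(4*pi/11).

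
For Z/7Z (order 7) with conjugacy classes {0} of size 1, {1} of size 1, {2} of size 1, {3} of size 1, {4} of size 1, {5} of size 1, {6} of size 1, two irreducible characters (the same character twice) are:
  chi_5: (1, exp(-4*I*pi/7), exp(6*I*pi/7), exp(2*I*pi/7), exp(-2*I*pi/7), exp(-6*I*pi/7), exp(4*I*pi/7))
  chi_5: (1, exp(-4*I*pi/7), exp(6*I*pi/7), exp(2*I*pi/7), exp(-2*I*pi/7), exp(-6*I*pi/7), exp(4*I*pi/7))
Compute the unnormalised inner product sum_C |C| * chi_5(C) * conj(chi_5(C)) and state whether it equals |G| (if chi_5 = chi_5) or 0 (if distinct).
Sum = 7 = |G| = 7; so <chi_5, chi_5> = 1 (norm-1 confirms irreducibility).

Justification: Compute term by term over conjugacy classes (|C| * chi_5(C) * conj(chi_5(C))):
  1*(1)*conj(1) + 1*(exp(-4*I*pi/7))*conj(exp(-4*I*pi/7)) + 1*(exp(6*I*pi/7))*conj(exp(6*I*pi/7)) + 1*(exp(2*I*pi/7))*conj(exp(2*I*pi/7)) + 1*(exp(-2*I*pi/7))*conj(exp(-2*I*pi/7)) + 1*(exp(-6*I*pi/7))*conj(exp(-6*I*pi/7)) + 1*(exp(4*I*pi/7))*conj(exp(4*I*pi/7))
  = (1) + (1) + (1) + (1) + (1) + (1) + (1)
  = 7.
(Exp terms are combined using exp(i*s)*conj(exp(i*t)) = exp(i*(s-t)), and sums of them are collapsed using the identity that for every m > 1 the m distinct m-th roots of unity sum to 0, e.g. 1 + exp(2*I*pi/3) + exp(-2*I*pi/3) = 0.)
Dividing by |G| = 7 gives 7/7 = 1, matching the row-orthogonality relation <chi_5, chi_5> = [chi_5 = chi_5].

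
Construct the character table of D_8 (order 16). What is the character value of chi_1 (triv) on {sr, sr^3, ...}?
Conjugacy classes: {e} of size 1, {r^4} of size 1, {r^1, r^7} of size 2, {r^2, r^6} of size 2, {r^3, r^5} of size 2, {s, sr^2, ...} of size 4, {sr, sr^3, ...} of size 4.
Character table:
  irrep \ class              {e} (size 1)  {r^4} (size 1)  {r^1, r^7} (size 2)  {r^2, r^6} (size 2)  {r^3, r^5} (size 2)  {s, sr^2, ...} (size 4)  {sr, sr^3, ...} (size 4)
  chi_1 (triv)               1             1               1                    1                    1                    1                        1                       
  chi_2 (sign: r->1, s->-1)  1             1               1                    1                    1                    -1                       -1                      
  chi_3 (r->-1, s->1)        1             1               -1                   1                    -1                   1                        -1                      
  chi_4 (r->-1, s->-1)       1             1               -1                   1                    -1                   -1                       1                       
  chi_5 (2d, j=1)            2             -2              sqrt(2)              0                    -sqrt(2)             0                        0                       
  chi_6 (2d, j=2)            2             2               0                    -2                   0                    0                        0                       
  chi_7 (2d, j=3)            2             -2              -sqrt(2)             0                    sqrt(2)              0                        0                       

Spot check: chi_1 (triv) on {sr, sr^3, ...} = 1.

D_8 has order 2*8 = 16 with 7 conjugacy classes, hence 7 irreducibles. Sum of squared dims 1 + 1 + 1 + 1 + 4 + 4 + 4 = 16 = |G|. Linear characters come from the abelianisation; the 2-dimensional irreps have character r^k -> 2*cos(2*pi*j*k/8), reflections -> 0.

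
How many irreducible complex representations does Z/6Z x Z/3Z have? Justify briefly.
18

Working: The number of irreducible complex representations of a finite group equals its number of conjugacy classes. Z/6Z x Z/3Z is abelian of order 18, so every element is its own conjugacy class: 18 classes, so Z/6Z x Z/3Z (order 18) has exactly 18 irreducible complex representations.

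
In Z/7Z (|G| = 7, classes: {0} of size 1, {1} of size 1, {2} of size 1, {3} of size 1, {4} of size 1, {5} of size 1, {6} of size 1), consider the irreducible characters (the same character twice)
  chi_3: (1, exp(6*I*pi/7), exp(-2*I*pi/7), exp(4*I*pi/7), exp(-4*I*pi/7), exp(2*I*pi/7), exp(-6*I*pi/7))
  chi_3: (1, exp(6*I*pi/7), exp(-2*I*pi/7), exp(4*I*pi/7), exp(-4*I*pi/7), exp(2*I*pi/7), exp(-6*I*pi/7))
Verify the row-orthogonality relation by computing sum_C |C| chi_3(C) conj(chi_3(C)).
Sum = 7 = |G| = 7; so <chi_3, chi_3> = 1 (norm-1 confirms irreducibility).

Derivation: Compute term by term over conjugacy classes (|C| * chi_3(C) * conj(chi_3(C))):
  1*(1)*conj(1) + 1*(exp(6*I*pi/7))*conj(exp(6*I*pi/7)) + 1*(exp(-2*I*pi/7))*conj(exp(-2*I*pi/7)) + 1*(exp(4*I*pi/7))*conj(exp(4*I*pi/7)) + 1*(exp(-4*I*pi/7))*conj(exp(-4*I*pi/7)) + 1*(exp(2*I*pi/7))*conj(exp(2*I*pi/7)) + 1*(exp(-6*I*pi/7))*conj(exp(-6*I*pi/7))
  = (1) + (1) + (1) + (1) + (1) + (1) + (1)
  = 7.
(Exp terms are combined using exp(i*s)*conj(exp(i*t)) = exp(i*(s-t)), and sums of them are collapsed using the identity that for every m > 1 the m distinct m-th roots of unity sum to 0, e.g. 1 + exp(2*I*pi/3) + exp(-2*I*pi/3) = 0.)
Dividing by |G| = 7 gives 7/7 = 1, matching the row-orthogonality relation <chi_3, chi_3> = [chi_3 = chi_3].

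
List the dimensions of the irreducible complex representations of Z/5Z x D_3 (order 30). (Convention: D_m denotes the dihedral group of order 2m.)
Dimensions: 1, 1, 1, 1, 1, 1, 1, 1, 1, 1, 2, 2, 2, 2, 2

Working: There are 15 irreducibles (= number of conjugacy classes). Their dimensions d_i satisfy sum d_i^2 = |G| = 30: 1 + 1 + 1 + 1 + 1 + 1 + 1 + 1 + 1 + 1 + 4 + 4 + 4 + 4 + 4 = 30. (For the product with Z/5Z: each of the 5 1-dim characters of Z/5Z tensors with each irrep of D_3, giving 5 copies of each D_3-dimension.)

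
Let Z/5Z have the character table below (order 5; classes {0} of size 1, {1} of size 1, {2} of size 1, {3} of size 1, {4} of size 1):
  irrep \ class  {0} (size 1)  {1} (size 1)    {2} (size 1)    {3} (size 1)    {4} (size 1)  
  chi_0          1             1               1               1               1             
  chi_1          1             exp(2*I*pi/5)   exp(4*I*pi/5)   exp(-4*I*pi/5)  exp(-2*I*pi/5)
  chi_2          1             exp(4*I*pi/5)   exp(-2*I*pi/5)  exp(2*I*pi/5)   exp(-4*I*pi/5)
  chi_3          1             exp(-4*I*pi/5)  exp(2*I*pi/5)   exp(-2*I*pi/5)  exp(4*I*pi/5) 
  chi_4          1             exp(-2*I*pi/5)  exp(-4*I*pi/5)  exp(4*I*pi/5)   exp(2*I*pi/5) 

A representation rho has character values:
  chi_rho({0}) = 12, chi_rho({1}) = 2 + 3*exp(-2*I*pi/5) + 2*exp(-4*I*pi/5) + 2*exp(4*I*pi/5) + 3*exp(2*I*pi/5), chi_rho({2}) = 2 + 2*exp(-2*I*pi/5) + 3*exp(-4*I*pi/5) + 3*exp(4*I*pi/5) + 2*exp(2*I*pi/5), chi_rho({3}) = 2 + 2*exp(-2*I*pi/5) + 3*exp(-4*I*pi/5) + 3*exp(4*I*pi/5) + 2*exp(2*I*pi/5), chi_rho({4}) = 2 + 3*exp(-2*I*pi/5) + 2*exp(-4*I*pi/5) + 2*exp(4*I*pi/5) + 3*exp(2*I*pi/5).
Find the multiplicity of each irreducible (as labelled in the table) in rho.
Multiplicities: chi_0: 2, chi_1: 3, chi_2: 2, chi_3: 2, chi_4: 3.

Argument: Use <chi_rho, chi> = (1/|G|) sum_C |C| * chi_rho(C) * conj(chi(C)) with |G| = 5 for each irreducible chi in the table:
  <chi_rho, chi_0> = (1/5)[1*(12)*conj(1) + 1*(2 + 3*exp(-2*I*pi/5) + 2*exp(-4*I*pi/5) + 2*exp(4*I*pi/5) + 3*exp(2*I*pi/5))*conj(1) + 1*(2 + 2*exp(-2*I*pi/5) + 3*exp(-4*I*pi/5) + 3*exp(4*I*pi/5) + 2*exp(2*I*pi/5))*conj(1) + 1*(2 + 2*exp(-2*I*pi/5) + 3*exp(-4*I*pi/5) + 3*exp(4*I*pi/5) + 2*exp(2*I*pi/5))*conj(1) + 1*(2 + 3*exp(-2*I*pi/5) + 2*exp(-4*I*pi/5) + 2*exp(4*I*pi/5) + 3*exp(2*I*pi/5))*conj(1)]
      = (1/5)[(12) + (2 + 3*exp(-2*I*pi/5) + 2*exp(-4*I*pi/5) + 2*exp(4*I*pi/5) + 3*exp(2*I*pi/5)) + (2 + 2*exp(-2*I*pi/5) + 3*exp(-4*I*pi/5) + 3*exp(4*I*pi/5) + 2*exp(2*I*pi/5)) + (2 + 2*exp(-2*I*pi/5) + 3*exp(-4*I*pi/5) + 3*exp(4*I*pi/5) + 2*exp(2*I*pi/5)) + (2 + 3*exp(-2*I*pi/5) + 2*exp(-4*I*pi/5) + 2*exp(4*I*pi/5) + 3*exp(2*I*pi/5))] = 10/5 = 2
  <chi_rho, chi_1> = (1/5)[1*(12)*conj(1) + 1*(2 + 3*exp(-2*I*pi/5) + 2*exp(-4*I*pi/5) + 2*exp(4*I*pi/5) + 3*exp(2*I*pi/5))*conj(exp(2*I*pi/5)) + 1*(2 + 2*exp(-2*I*pi/5) + 3*exp(-4*I*pi/5) + 3*exp(4*I*pi/5) + 2*exp(2*I*pi/5))*conj(exp(4*I*pi/5)) + 1*(2 + 2*exp(-2*I*pi/5) + 3*exp(-4*I*pi/5) + 3*exp(4*I*pi/5) + 2*exp(2*I*pi/5))*conj(exp(-4*I*pi/5)) + 1*(2 + 3*exp(-2*I*pi/5) + 2*exp(-4*I*pi/5) + 2*exp(4*I*pi/5) + 3*exp(2*I*pi/5))*conj(exp(-2*I*pi/5))]
      = (1/5)[(12) + (3 + 2*exp(-2*I*pi/5) + 3*exp(-4*I*pi/5) + 2*exp(4*I*pi/5) + 2*exp(2*I*pi/5)) + (3 + 2*exp(-2*I*pi/5) + 2*exp(-4*I*pi/5) + 2*exp(4*I*pi/5) + 3*exp(2*I*pi/5)) + (3 + 3*exp(-2*I*pi/5) + 2*exp(-4*I*pi/5) + 2*exp(4*I*pi/5) + 2*exp(2*I*pi/5)) + (3 + 2*exp(-2*I*pi/5) + 2*exp(-4*I*pi/5) + 3*exp(4*I*pi/5) + 2*exp(2*I*pi/5))] = 15/5 = 3
  <chi_rho, chi_2> = (1/5)[1*(12)*conj(1) + 1*(2 + 3*exp(-2*I*pi/5) + 2*exp(-4*I*pi/5) + 2*exp(4*I*pi/5) + 3*exp(2*I*pi/5))*conj(exp(4*I*pi/5)) + 1*(2 + 2*exp(-2*I*pi/5) + 3*exp(-4*I*pi/5) + 3*exp(4*I*pi/5) + 2*exp(2*I*pi/5))*conj(exp(-2*I*pi/5)) + 1*(2 + 2*exp(-2*I*pi/5) + 3*exp(-4*I*pi/5) + 3*exp(4*I*pi/5) + 2*exp(2*I*pi/5))*conj(exp(2*I*pi/5)) + 1*(2 + 3*exp(-2*I*pi/5) + 2*exp(-4*I*pi/5) + 2*exp(4*I*pi/5) + 3*exp(2*I*pi/5))*conj(exp(-4*I*pi/5))]
      = (1/5)[(12) + (2 + 3*exp(-2*I*pi/5) + 2*exp(-4*I*pi/5) + 3*exp(4*I*pi/5) + 2*exp(2*I*pi/5)) + (2 + 3*exp(-2*I*pi/5) + 3*exp(-4*I*pi/5) + 2*exp(4*I*pi/5) + 2*exp(2*I*pi/5)) + (2 + 2*exp(-2*I*pi/5) + 2*exp(-4*I*pi/5) + 3*exp(4*I*pi/5) + 3*exp(2*I*pi/5)) + (2 + 2*exp(-2*I*pi/5) + 3*exp(-4*I*pi/5) + 2*exp(4*I*pi/5) + 3*exp(2*I*pi/5))] = 10/5 = 2
  <chi_rho, chi_3> = (1/5)[1*(12)*conj(1) + 1*(2 + 3*exp(-2*I*pi/5) + 2*exp(-4*I*pi/5) + 2*exp(4*I*pi/5) + 3*exp(2*I*pi/5))*conj(exp(-4*I*pi/5)) + 1*(2 + 2*exp(-2*I*pi/5) + 3*exp(-4*I*pi/5) + 3*exp(4*I*pi/5) + 2*exp(2*I*pi/5))*conj(exp(2*I*pi/5)) + 1*(2 + 2*exp(-2*I*pi/5) + 3*exp(-4*I*pi/5) + 3*exp(4*I*pi/5) + 2*exp(2*I*pi/5))*conj(exp(-2*I*pi/5)) + 1*(2 + 3*exp(-2*I*pi/5) + 2*exp(-4*I*pi/5) + 2*exp(4*I*pi/5) + 3*exp(2*I*pi/5))*conj(exp(4*I*pi/5))]
      = (1/5)[(12) + (2 + 2*exp(-2*I*pi/5) + 3*exp(-4*I*pi/5) + 2*exp(4*I*pi/5) + 3*exp(2*I*pi/5)) + (2 + 2*exp(-2*I*pi/5) + 2*exp(-4*I*pi/5) + 3*exp(4*I*pi/5) + 3*exp(2*I*pi/5)) + (2 + 3*exp(-2*I*pi/5) + 3*exp(-4*I*pi/5) + 2*exp(4*I*pi/5) + 2*exp(2*I*pi/5)) + (2 + 3*exp(-2*I*pi/5) + 2*exp(-4*I*pi/5) + 3*exp(4*I*pi/5) + 2*exp(2*I*pi/5))] = 10/5 = 2
  <chi_rho, chi_4> = (1/5)[1*(12)*conj(1) + 1*(2 + 3*exp(-2*I*pi/5) + 2*exp(-4*I*pi/5) + 2*exp(4*I*pi/5) + 3*exp(2*I*pi/5))*conj(exp(-2*I*pi/5)) + 1*(2 + 2*exp(-2*I*pi/5) + 3*exp(-4*I*pi/5) + 3*exp(4*I*pi/5) + 2*exp(2*I*pi/5))*conj(exp(-4*I*pi/5)) + 1*(2 + 2*exp(-2*I*pi/5) + 3*exp(-4*I*pi/5) + 3*exp(4*I*pi/5) + 2*exp(2*I*pi/5))*conj(exp(4*I*pi/5)) + 1*(2 + 3*exp(-2*I*pi/5) + 2*exp(-4*I*pi/5) + 2*exp(4*I*pi/5) + 3*exp(2*I*pi/5))*conj(exp(2*I*pi/5))]
      = (1/5)[(12) + (3 + 2*exp(-2*I*pi/5) + 2*exp(-4*I*pi/5) + 3*exp(4*I*pi/5) + 2*exp(2*I*pi/5)) + (3 + 3*exp(-2*I*pi/5) + 2*exp(-4*I*pi/5) + 2*exp(4*I*pi/5) + 2*exp(2*I*pi/5)) + (3 + 2*exp(-2*I*pi/5) + 2*exp(-4*I*pi/5) + 2*exp(4*I*pi/5) + 3*exp(2*I*pi/5)) + (3 + 2*exp(-2*I*pi/5) + 3*exp(-4*I*pi/5) + 2*exp(4*I*pi/5) + 2*exp(2*I*pi/5))] = 15/5 = 3
(Exp terms are combined using exp(i*s)*conj(exp(i*t)) = exp(i*(s-t)), and sums of them are collapsed using the identity that for every m > 1 the m distinct m-th roots of unity sum to 0, e.g. 1 + exp(2*I*pi/3) + exp(-2*I*pi/3) = 0.)
Dimension check: dim(rho) = sum (mult * dim) = 2*1 + 3*1 + 2*1 + 2*1 + 3*1 = 12 = chi_rho(e) = 12.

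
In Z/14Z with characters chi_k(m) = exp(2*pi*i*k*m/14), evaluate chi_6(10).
chi_6(10) = zeta_14^60 = exp(4*I*pi/7)

Details: chi_6(10) = zeta_14^(6*10) = zeta_14^60. Since zeta_14^14 = 1, this equals zeta_14^4 = exp(2*pi*i*4/14) = exp(4*I*pi/7).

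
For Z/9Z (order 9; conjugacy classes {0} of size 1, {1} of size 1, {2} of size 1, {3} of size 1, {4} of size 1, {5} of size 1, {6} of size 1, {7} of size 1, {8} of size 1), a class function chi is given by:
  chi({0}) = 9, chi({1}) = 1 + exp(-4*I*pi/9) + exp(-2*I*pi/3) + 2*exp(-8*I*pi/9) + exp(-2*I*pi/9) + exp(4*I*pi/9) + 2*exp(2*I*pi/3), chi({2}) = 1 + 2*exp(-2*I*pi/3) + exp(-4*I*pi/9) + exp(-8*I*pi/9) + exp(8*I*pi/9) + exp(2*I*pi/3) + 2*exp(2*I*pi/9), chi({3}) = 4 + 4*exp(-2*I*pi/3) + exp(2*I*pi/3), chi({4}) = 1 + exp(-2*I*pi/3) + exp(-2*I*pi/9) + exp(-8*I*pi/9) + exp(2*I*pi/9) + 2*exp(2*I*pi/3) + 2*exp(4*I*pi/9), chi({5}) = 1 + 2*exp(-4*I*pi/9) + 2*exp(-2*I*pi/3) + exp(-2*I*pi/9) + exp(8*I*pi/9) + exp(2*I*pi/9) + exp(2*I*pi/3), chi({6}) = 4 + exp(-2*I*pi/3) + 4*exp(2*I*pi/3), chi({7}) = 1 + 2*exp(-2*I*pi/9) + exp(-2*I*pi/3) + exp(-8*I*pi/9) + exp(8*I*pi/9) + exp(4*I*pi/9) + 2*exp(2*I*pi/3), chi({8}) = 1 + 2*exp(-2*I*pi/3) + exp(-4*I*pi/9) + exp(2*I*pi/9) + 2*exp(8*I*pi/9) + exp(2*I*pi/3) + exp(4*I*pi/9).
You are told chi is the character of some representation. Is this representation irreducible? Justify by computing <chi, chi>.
Not irreducible (reducible): <chi, chi> = 13 > 1.

Argument: <chi, chi> = (1/|G|) sum_C |C| * |chi(C)|^2 = (1/9)[1*|9|^2 + 1*|1 + exp(-4*I*pi/9) + exp(-2*I*pi/3) + 2*exp(-8*I*pi/9) + exp(-2*I*pi/9) + exp(4*I*pi/9) + 2*exp(2*I*pi/3)|^2 + 1*|1 + 2*exp(-2*I*pi/3) + exp(-4*I*pi/9) + exp(-8*I*pi/9) + exp(8*I*pi/9) + exp(2*I*pi/3) + 2*exp(2*I*pi/9)|^2 + 1*|4 + 4*exp(-2*I*pi/3) + exp(2*I*pi/3)|^2 + 1*|1 + exp(-2*I*pi/3) + exp(-2*I*pi/9) + exp(-8*I*pi/9) + exp(2*I*pi/9) + 2*exp(2*I*pi/3) + 2*exp(4*I*pi/9)|^2 + 1*|1 + 2*exp(-4*I*pi/9) + 2*exp(-2*I*pi/3) + exp(-2*I*pi/9) + exp(8*I*pi/9) + exp(2*I*pi/9) + exp(2*I*pi/3)|^2 + 1*|4 + exp(-2*I*pi/3) + 4*exp(2*I*pi/3)|^2 + 1*|1 + 2*exp(-2*I*pi/9) + exp(-2*I*pi/3) + exp(-8*I*pi/9) + exp(8*I*pi/9) + exp(4*I*pi/9) + 2*exp(2*I*pi/3)|^2 + 1*|1 + 2*exp(-2*I*pi/3) + exp(-4*I*pi/9) + exp(2*I*pi/9) + 2*exp(8*I*pi/9) + exp(2*I*pi/3) + exp(4*I*pi/9)|^2]
  = (1/9)[(81) + (13 + 9*exp(-4*I*pi/9) + 10*exp(-2*I*pi/3) + 7*exp(-2*I*pi/9) + 8*exp(-8*I*pi/9) + 8*exp(8*I*pi/9) + 7*exp(2*I*pi/9) + 10*exp(2*I*pi/3) + 9*exp(4*I*pi/9)) + (13 + 10*exp(-2*I*pi/3) + 7*exp(-4*I*pi/9) + 8*exp(-2*I*pi/9) + 9*exp(-8*I*pi/9) + 9*exp(8*I*pi/9) + 8*exp(2*I*pi/9) + 7*exp(4*I*pi/9) + 10*exp(2*I*pi/3)) + (9) + (13 + 10*exp(-2*I*pi/3) + 8*exp(-4*I*pi/9) + 9*exp(-2*I*pi/9) + 7*exp(-8*I*pi/9) + 7*exp(8*I*pi/9) + 9*exp(2*I*pi/9) + 8*exp(4*I*pi/9) + 10*exp(2*I*pi/3)) + (13 + 10*exp(-2*I*pi/3) + 8*exp(-4*I*pi/9) + 9*exp(-2*I*pi/9) + 7*exp(-8*I*pi/9) + 7*exp(8*I*pi/9) + 9*exp(2*I*pi/9) + 8*exp(4*I*pi/9) + 10*exp(2*I*pi/3)) + (9) + (13 + 10*exp(-2*I*pi/3) + 7*exp(-4*I*pi/9) + 8*exp(-2*I*pi/9) + 9*exp(-8*I*pi/9) + 9*exp(8*I*pi/9) + 8*exp(2*I*pi/9) + 7*exp(4*I*pi/9) + 10*exp(2*I*pi/3)) + (13 + 9*exp(-4*I*pi/9) + 10*exp(-2*I*pi/3) + 7*exp(-2*I*pi/9) + 8*exp(-8*I*pi/9) + 8*exp(8*I*pi/9) + 7*exp(2*I*pi/9) + 10*exp(2*I*pi/3) + 9*exp(4*I*pi/9))] = 117/9 = 13.
(Exp terms are combined using exp(i*s)*conj(exp(i*t)) = exp(i*(s-t)), and sums of them are collapsed using the identity that for every m > 1 the m distinct m-th roots of unity sum to 0, e.g. 1 + exp(2*I*pi/3) + exp(-2*I*pi/3) = 0.)
A character is irreducible iff <chi, chi> = 1, so this representation is reducible.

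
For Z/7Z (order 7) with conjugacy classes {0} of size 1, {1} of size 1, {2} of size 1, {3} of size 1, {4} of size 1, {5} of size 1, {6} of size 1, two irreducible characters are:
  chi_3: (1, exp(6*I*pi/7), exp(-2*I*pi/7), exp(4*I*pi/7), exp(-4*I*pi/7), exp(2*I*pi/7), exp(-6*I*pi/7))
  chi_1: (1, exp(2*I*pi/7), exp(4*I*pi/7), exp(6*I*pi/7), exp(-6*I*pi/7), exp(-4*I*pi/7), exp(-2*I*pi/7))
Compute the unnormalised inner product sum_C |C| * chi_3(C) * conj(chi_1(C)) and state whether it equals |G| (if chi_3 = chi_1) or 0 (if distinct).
Sum = 0; so <chi_3, chi_1> = 0 (distinct irreducibles are orthogonal).

Justification: Compute term by term over conjugacy classes (|C| * chi_3(C) * conj(chi_1(C))):
  1*(1)*conj(1) + 1*(exp(6*I*pi/7))*conj(exp(2*I*pi/7)) + 1*(exp(-2*I*pi/7))*conj(exp(4*I*pi/7)) + 1*(exp(4*I*pi/7))*conj(exp(6*I*pi/7)) + 1*(exp(-4*I*pi/7))*conj(exp(-6*I*pi/7)) + 1*(exp(2*I*pi/7))*conj(exp(-4*I*pi/7)) + 1*(exp(-6*I*pi/7))*conj(exp(-2*I*pi/7))
  = (1) + (exp(4*I*pi/7)) + (exp(-6*I*pi/7)) + (exp(-2*I*pi/7)) + (exp(2*I*pi/7)) + (exp(6*I*pi/7)) + (exp(-4*I*pi/7))
  = 0.
(Exp terms are combined using exp(i*s)*conj(exp(i*t)) = exp(i*(s-t)), and sums of them are collapsed using the identity that for every m > 1 the m distinct m-th roots of unity sum to 0, e.g. 1 + exp(2*I*pi/3) + exp(-2*I*pi/3) = 0.)
Dividing by |G| = 7 gives 0/7 = 0, matching the row-orthogonality relation <chi_3, chi_1> = [chi_3 = chi_1].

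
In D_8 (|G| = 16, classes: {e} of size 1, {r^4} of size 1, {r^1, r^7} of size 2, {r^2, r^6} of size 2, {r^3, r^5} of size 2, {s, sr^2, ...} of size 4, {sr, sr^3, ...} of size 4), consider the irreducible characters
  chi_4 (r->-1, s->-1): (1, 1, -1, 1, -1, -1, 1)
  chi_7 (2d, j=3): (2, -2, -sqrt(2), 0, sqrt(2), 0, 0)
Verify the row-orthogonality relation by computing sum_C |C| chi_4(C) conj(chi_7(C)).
Sum = 0; so <chi_4, chi_7> = 0 (distinct irreducibles are orthogonal).

Why: Compute term by term over conjugacy classes (|C| * chi_4(C) * conj(chi_7(C))):
  1*(1)*conj(2) + 1*(1)*conj(-2) + 2*(-1)*conj(-sqrt(2)) + 2*(1)*conj(0) + 2*(-1)*conj(sqrt(2)) + 4*(-1)*conj(0) + 4*(1)*conj(0)
  = (2) + (-2) + (2*sqrt(2)) + (0) + (-2*sqrt(2)) + (0) + (0)
  = 0.
Dividing by |G| = 16 gives 0/16 = 0, matching the row-orthogonality relation <chi_4, chi_7> = [chi_4 = chi_7].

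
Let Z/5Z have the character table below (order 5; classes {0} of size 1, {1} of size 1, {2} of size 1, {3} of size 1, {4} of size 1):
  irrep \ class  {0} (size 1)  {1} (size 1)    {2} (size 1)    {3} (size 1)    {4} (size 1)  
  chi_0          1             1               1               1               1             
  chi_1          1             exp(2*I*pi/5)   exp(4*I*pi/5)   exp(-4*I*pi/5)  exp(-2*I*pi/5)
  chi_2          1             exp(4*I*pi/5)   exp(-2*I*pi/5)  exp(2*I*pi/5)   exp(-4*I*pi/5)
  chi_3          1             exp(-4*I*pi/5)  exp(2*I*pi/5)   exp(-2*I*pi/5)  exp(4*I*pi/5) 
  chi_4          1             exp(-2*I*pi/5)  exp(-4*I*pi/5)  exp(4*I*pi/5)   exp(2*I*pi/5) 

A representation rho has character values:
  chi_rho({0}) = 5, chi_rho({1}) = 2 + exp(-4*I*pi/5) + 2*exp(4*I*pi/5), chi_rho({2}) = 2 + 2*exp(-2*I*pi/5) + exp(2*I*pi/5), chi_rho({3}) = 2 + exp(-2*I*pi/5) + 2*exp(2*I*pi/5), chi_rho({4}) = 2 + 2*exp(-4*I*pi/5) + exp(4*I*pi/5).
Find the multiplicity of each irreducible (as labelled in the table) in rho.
Multiplicities: chi_0: 2, chi_1: 0, chi_2: 2, chi_3: 1, chi_4: 0.

Use <chi_rho, chi> = (1/|G|) sum_C |C| * chi_rho(C) * conj(chi(C)) with |G| = 5 for each irreducible chi in the table:
  <chi_rho, chi_0> = (1/5)[1*(5)*conj(1) + 1*(2 + exp(-4*I*pi/5) + 2*exp(4*I*pi/5))*conj(1) + 1*(2 + 2*exp(-2*I*pi/5) + exp(2*I*pi/5))*conj(1) + 1*(2 + exp(-2*I*pi/5) + 2*exp(2*I*pi/5))*conj(1) + 1*(2 + 2*exp(-4*I*pi/5) + exp(4*I*pi/5))*conj(1)]
      = (1/5)[(5) + (2 + exp(-4*I*pi/5) + 2*exp(4*I*pi/5)) + (2 + 2*exp(-2*I*pi/5) + exp(2*I*pi/5)) + (2 + exp(-2*I*pi/5) + 2*exp(2*I*pi/5)) + (2 + 2*exp(-4*I*pi/5) + exp(4*I*pi/5))] = 10/5 = 2
  <chi_rho, chi_1> = (1/5)[1*(5)*conj(1) + 1*(2 + exp(-4*I*pi/5) + 2*exp(4*I*pi/5))*conj(exp(2*I*pi/5)) + 1*(2 + 2*exp(-2*I*pi/5) + exp(2*I*pi/5))*conj(exp(4*I*pi/5)) + 1*(2 + exp(-2*I*pi/5) + 2*exp(2*I*pi/5))*conj(exp(-4*I*pi/5)) + 1*(2 + 2*exp(-4*I*pi/5) + exp(4*I*pi/5))*conj(exp(-2*I*pi/5))]
      = (1/5)[(5) + (2*exp(-2*I*pi/5) + exp(4*I*pi/5) + 2*exp(2*I*pi/5)) + (2*exp(-4*I*pi/5) + exp(-2*I*pi/5) + 2*exp(4*I*pi/5)) + (2*exp(-4*I*pi/5) + exp(2*I*pi/5) + 2*exp(4*I*pi/5)) + (2*exp(-2*I*pi/5) + exp(-4*I*pi/5) + 2*exp(2*I*pi/5))] = 0/5 = 0
  <chi_rho, chi_2> = (1/5)[1*(5)*conj(1) + 1*(2 + exp(-4*I*pi/5) + 2*exp(4*I*pi/5))*conj(exp(4*I*pi/5)) + 1*(2 + 2*exp(-2*I*pi/5) + exp(2*I*pi/5))*conj(exp(-2*I*pi/5)) + 1*(2 + exp(-2*I*pi/5) + 2*exp(2*I*pi/5))*conj(exp(2*I*pi/5)) + 1*(2 + 2*exp(-4*I*pi/5) + exp(4*I*pi/5))*conj(exp(-4*I*pi/5))]
      = (1/5)[(5) + (2 + 2*exp(-4*I*pi/5) + exp(2*I*pi/5)) + (2 + exp(4*I*pi/5) + 2*exp(2*I*pi/5)) + (2 + 2*exp(-2*I*pi/5) + exp(-4*I*pi/5)) + (2 + exp(-2*I*pi/5) + 2*exp(4*I*pi/5))] = 10/5 = 2
  <chi_rho, chi_3> = (1/5)[1*(5)*conj(1) + 1*(2 + exp(-4*I*pi/5) + 2*exp(4*I*pi/5))*conj(exp(-4*I*pi/5)) + 1*(2 + 2*exp(-2*I*pi/5) + exp(2*I*pi/5))*conj(exp(2*I*pi/5)) + 1*(2 + exp(-2*I*pi/5) + 2*exp(2*I*pi/5))*conj(exp(-2*I*pi/5)) + 1*(2 + 2*exp(-4*I*pi/5) + exp(4*I*pi/5))*conj(exp(4*I*pi/5))]
      = (1/5)[(5) + (1 + 2*exp(-2*I*pi/5) + 2*exp(4*I*pi/5)) + (1 + 2*exp(-2*I*pi/5) + 2*exp(-4*I*pi/5)) + (1 + 2*exp(4*I*pi/5) + 2*exp(2*I*pi/5)) + (1 + 2*exp(-4*I*pi/5) + 2*exp(2*I*pi/5))] = 5/5 = 1
  <chi_rho, chi_4> = (1/5)[1*(5)*conj(1) + 1*(2 + exp(-4*I*pi/5) + 2*exp(4*I*pi/5))*conj(exp(-2*I*pi/5)) + 1*(2 + 2*exp(-2*I*pi/5) + exp(2*I*pi/5))*conj(exp(-4*I*pi/5)) + 1*(2 + exp(-2*I*pi/5) + 2*exp(2*I*pi/5))*conj(exp(4*I*pi/5)) + 1*(2 + 2*exp(-4*I*pi/5) + exp(4*I*pi/5))*conj(exp(2*I*pi/5))]
      = (1/5)[(5) + (2*exp(-4*I*pi/5) + exp(-2*I*pi/5) + 2*exp(2*I*pi/5)) + (exp(-4*I*pi/5) + 2*exp(4*I*pi/5) + 2*exp(2*I*pi/5)) + (2*exp(-2*I*pi/5) + 2*exp(-4*I*pi/5) + exp(4*I*pi/5)) + (2*exp(-2*I*pi/5) + exp(2*I*pi/5) + 2*exp(4*I*pi/5))] = 0/5 = 0
(Exp terms are combined using exp(i*s)*conj(exp(i*t)) = exp(i*(s-t)), and sums of them are collapsed using the identity that for every m > 1 the m distinct m-th roots of unity sum to 0, e.g. 1 + exp(2*I*pi/3) + exp(-2*I*pi/3) = 0.)
Dimension check: dim(rho) = sum (mult * dim) = 2*1 + 0*1 + 2*1 + 1*1 + 0*1 = 5 = chi_rho(e) = 5.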